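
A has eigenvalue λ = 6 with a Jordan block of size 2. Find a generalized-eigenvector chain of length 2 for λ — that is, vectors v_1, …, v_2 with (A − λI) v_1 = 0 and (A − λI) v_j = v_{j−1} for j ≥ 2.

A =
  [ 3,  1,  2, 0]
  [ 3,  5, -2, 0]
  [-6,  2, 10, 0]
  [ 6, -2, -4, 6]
A Jordan chain for λ = 6 of length 2:
v_1 = (-3, 3, -6, 6)ᵀ
v_2 = (1, 0, 0, 0)ᵀ

Let N = A − (6)·I. We want v_2 with N^2 v_2 = 0 but N^1 v_2 ≠ 0; then v_{j-1} := N · v_j for j = 2, …, 2.

Pick v_2 = (1, 0, 0, 0)ᵀ.
Then v_1 = N · v_2 = (-3, 3, -6, 6)ᵀ.

Sanity check: (A − (6)·I) v_1 = (0, 0, 0, 0)ᵀ = 0. ✓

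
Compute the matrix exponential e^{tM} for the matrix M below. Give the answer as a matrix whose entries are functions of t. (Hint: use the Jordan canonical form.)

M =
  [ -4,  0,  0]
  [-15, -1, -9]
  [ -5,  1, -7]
e^{tM} =
  [exp(-4*t), 0, 0]
  [-15*t*exp(-4*t), 3*t*exp(-4*t) + exp(-4*t), -9*t*exp(-4*t)]
  [-5*t*exp(-4*t), t*exp(-4*t), -3*t*exp(-4*t) + exp(-4*t)]

Strategy: write M = P · J · P⁻¹ where J is a Jordan canonical form, so e^{tM} = P · e^{tJ} · P⁻¹, and e^{tJ} can be computed block-by-block.

M has Jordan form
J =
  [-4,  1,  0]
  [ 0, -4,  0]
  [ 0,  0, -4]
(up to reordering of blocks).

Per-block formulas:
  For a 1×1 block at λ = -4: exp(t · [-4]) = [e^(-4t)].
  For a 2×2 Jordan block J_2(-4): exp(t · J_2(-4)) = e^(-4t)·(I + t·N), where N is the 2×2 nilpotent shift.

After assembling e^{tJ} and conjugating by P, we get:

e^{tM} =
  [exp(-4*t), 0, 0]
  [-15*t*exp(-4*t), 3*t*exp(-4*t) + exp(-4*t), -9*t*exp(-4*t)]
  [-5*t*exp(-4*t), t*exp(-4*t), -3*t*exp(-4*t) + exp(-4*t)]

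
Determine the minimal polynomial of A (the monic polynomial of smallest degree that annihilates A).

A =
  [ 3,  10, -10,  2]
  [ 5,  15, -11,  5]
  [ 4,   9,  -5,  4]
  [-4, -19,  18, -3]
x^4 - 10*x^3 + 36*x^2 - 54*x + 27

The characteristic polynomial is χ_A(x) = (x - 3)^3*(x - 1), so the eigenvalues are known. The minimal polynomial is
  m_A(x) = Π_λ (x − λ)^{k_λ}
where k_λ is the size of the *largest* Jordan block for λ (equivalently, the smallest k with (A − λI)^k v = 0 for every generalised eigenvector v of λ).

  λ = 1: largest Jordan block has size 1, contributing (x − 1)
  λ = 3: largest Jordan block has size 3, contributing (x − 3)^3

So m_A(x) = (x - 3)^3*(x - 1) = x^4 - 10*x^3 + 36*x^2 - 54*x + 27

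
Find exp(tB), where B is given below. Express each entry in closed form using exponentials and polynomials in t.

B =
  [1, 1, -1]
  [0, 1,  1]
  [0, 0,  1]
e^{tB} =
  [exp(t), t*exp(t), t^2*exp(t)/2 - t*exp(t)]
  [0, exp(t), t*exp(t)]
  [0, 0, exp(t)]

Strategy: write B = P · J · P⁻¹ where J is a Jordan canonical form, so e^{tB} = P · e^{tJ} · P⁻¹, and e^{tJ} can be computed block-by-block.

B has Jordan form
J =
  [1, 1, 0]
  [0, 1, 1]
  [0, 0, 1]
(up to reordering of blocks).

Per-block formulas:
  For a 3×3 Jordan block J_3(1): exp(t · J_3(1)) = e^(1t)·(I + t·N + (t^2/2)·N^2), where N is the 3×3 nilpotent shift.

After assembling e^{tJ} and conjugating by P, we get:

e^{tB} =
  [exp(t), t*exp(t), t^2*exp(t)/2 - t*exp(t)]
  [0, exp(t), t*exp(t)]
  [0, 0, exp(t)]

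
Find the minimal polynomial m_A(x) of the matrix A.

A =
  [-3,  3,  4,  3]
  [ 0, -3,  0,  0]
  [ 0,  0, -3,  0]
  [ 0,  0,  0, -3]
x^2 + 6*x + 9

The characteristic polynomial is χ_A(x) = (x + 3)^4, so the eigenvalues are known. The minimal polynomial is
  m_A(x) = Π_λ (x − λ)^{k_λ}
where k_λ is the size of the *largest* Jordan block for λ (equivalently, the smallest k with (A − λI)^k v = 0 for every generalised eigenvector v of λ).

  λ = -3: largest Jordan block has size 2, contributing (x + 3)^2

So m_A(x) = (x + 3)^2 = x^2 + 6*x + 9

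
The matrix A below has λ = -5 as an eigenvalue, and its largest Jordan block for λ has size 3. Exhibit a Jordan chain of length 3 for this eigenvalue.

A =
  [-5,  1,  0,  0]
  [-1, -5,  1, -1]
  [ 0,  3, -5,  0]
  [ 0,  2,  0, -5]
A Jordan chain for λ = -5 of length 3:
v_1 = (-1, 0, -3, -2)ᵀ
v_2 = (0, -1, 0, 0)ᵀ
v_3 = (1, 0, 0, 0)ᵀ

Let N = A − (-5)·I. We want v_3 with N^3 v_3 = 0 but N^2 v_3 ≠ 0; then v_{j-1} := N · v_j for j = 3, …, 2.

Pick v_3 = (1, 0, 0, 0)ᵀ.
Then v_2 = N · v_3 = (0, -1, 0, 0)ᵀ.
Then v_1 = N · v_2 = (-1, 0, -3, -2)ᵀ.

Sanity check: (A − (-5)·I) v_1 = (0, 0, 0, 0)ᵀ = 0. ✓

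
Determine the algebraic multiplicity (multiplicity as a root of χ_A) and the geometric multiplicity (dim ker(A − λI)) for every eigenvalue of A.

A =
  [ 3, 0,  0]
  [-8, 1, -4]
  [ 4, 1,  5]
λ = 3: alg = 3, geom = 2

Step 1 — factor the characteristic polynomial to read off the algebraic multiplicities:
  χ_A(x) = (x - 3)^3

Step 2 — compute geometric multiplicities via the rank-nullity identity g(λ) = n − rank(A − λI):
  rank(A − (3)·I) = 1, so dim ker(A − (3)·I) = n − 1 = 2

Summary:
  λ = 3: algebraic multiplicity = 3, geometric multiplicity = 2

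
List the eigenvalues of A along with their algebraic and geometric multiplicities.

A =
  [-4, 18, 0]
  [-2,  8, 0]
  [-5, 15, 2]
λ = 2: alg = 3, geom = 2

Step 1 — factor the characteristic polynomial to read off the algebraic multiplicities:
  χ_A(x) = (x - 2)^3

Step 2 — compute geometric multiplicities via the rank-nullity identity g(λ) = n − rank(A − λI):
  rank(A − (2)·I) = 1, so dim ker(A − (2)·I) = n − 1 = 2

Summary:
  λ = 2: algebraic multiplicity = 3, geometric multiplicity = 2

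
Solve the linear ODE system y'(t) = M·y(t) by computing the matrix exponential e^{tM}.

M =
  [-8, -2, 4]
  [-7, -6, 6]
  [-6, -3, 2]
e^{tM} =
  [3*t^2*exp(-4*t) - 4*t*exp(-4*t) + exp(-4*t), -2*t*exp(-4*t), -2*t^2*exp(-4*t) + 4*t*exp(-4*t)]
  [3*t^2*exp(-4*t) - 7*t*exp(-4*t), -2*t*exp(-4*t) + exp(-4*t), -2*t^2*exp(-4*t) + 6*t*exp(-4*t)]
  [9*t^2*exp(-4*t)/2 - 6*t*exp(-4*t), -3*t*exp(-4*t), -3*t^2*exp(-4*t) + 6*t*exp(-4*t) + exp(-4*t)]

Strategy: write M = P · J · P⁻¹ where J is a Jordan canonical form, so e^{tM} = P · e^{tJ} · P⁻¹, and e^{tJ} can be computed block-by-block.

M has Jordan form
J =
  [-4,  1,  0]
  [ 0, -4,  1]
  [ 0,  0, -4]
(up to reordering of blocks).

Per-block formulas:
  For a 3×3 Jordan block J_3(-4): exp(t · J_3(-4)) = e^(-4t)·(I + t·N + (t^2/2)·N^2), where N is the 3×3 nilpotent shift.

After assembling e^{tJ} and conjugating by P, we get:

e^{tM} =
  [3*t^2*exp(-4*t) - 4*t*exp(-4*t) + exp(-4*t), -2*t*exp(-4*t), -2*t^2*exp(-4*t) + 4*t*exp(-4*t)]
  [3*t^2*exp(-4*t) - 7*t*exp(-4*t), -2*t*exp(-4*t) + exp(-4*t), -2*t^2*exp(-4*t) + 6*t*exp(-4*t)]
  [9*t^2*exp(-4*t)/2 - 6*t*exp(-4*t), -3*t*exp(-4*t), -3*t^2*exp(-4*t) + 6*t*exp(-4*t) + exp(-4*t)]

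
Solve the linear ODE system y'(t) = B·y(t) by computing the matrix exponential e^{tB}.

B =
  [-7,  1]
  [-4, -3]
e^{tB} =
  [-2*t*exp(-5*t) + exp(-5*t), t*exp(-5*t)]
  [-4*t*exp(-5*t), 2*t*exp(-5*t) + exp(-5*t)]

Strategy: write B = P · J · P⁻¹ where J is a Jordan canonical form, so e^{tB} = P · e^{tJ} · P⁻¹, and e^{tJ} can be computed block-by-block.

B has Jordan form
J =
  [-5,  1]
  [ 0, -5]
(up to reordering of blocks).

Per-block formulas:
  For a 2×2 Jordan block J_2(-5): exp(t · J_2(-5)) = e^(-5t)·(I + t·N), where N is the 2×2 nilpotent shift.

After assembling e^{tJ} and conjugating by P, we get:

e^{tB} =
  [-2*t*exp(-5*t) + exp(-5*t), t*exp(-5*t)]
  [-4*t*exp(-5*t), 2*t*exp(-5*t) + exp(-5*t)]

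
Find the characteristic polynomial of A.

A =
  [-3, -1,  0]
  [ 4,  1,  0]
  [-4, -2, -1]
x^3 + 3*x^2 + 3*x + 1

Expanding det(x·I − A) (e.g. by cofactor expansion or by noting that A is similar to its Jordan form J, which has the same characteristic polynomial as A) gives
  χ_A(x) = x^3 + 3*x^2 + 3*x + 1
which factors as (x + 1)^3. The eigenvalues (with algebraic multiplicities) are λ = -1 with multiplicity 3.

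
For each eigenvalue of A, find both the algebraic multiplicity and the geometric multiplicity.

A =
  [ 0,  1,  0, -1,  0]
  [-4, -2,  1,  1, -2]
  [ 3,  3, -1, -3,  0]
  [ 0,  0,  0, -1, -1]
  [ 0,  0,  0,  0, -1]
λ = -1: alg = 5, geom = 2

Step 1 — factor the characteristic polynomial to read off the algebraic multiplicities:
  χ_A(x) = (x + 1)^5

Step 2 — compute geometric multiplicities via the rank-nullity identity g(λ) = n − rank(A − λI):
  rank(A − (-1)·I) = 3, so dim ker(A − (-1)·I) = n − 3 = 2

Summary:
  λ = -1: algebraic multiplicity = 5, geometric multiplicity = 2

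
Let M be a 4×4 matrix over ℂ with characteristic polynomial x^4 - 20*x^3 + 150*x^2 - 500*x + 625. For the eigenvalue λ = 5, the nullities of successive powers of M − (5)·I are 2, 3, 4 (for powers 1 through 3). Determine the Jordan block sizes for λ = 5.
Block sizes for λ = 5: [3, 1]

From the dimensions of kernels of powers, the number of Jordan blocks of size at least j is d_j − d_{j−1} where d_j = dim ker(N^j) (with d_0 = 0). Computing the differences gives [2, 1, 1].
The number of blocks of size exactly k is (#blocks of size ≥ k) − (#blocks of size ≥ k + 1), so the partition is: 1 block(s) of size 1, 1 block(s) of size 3.
In nonincreasing order the block sizes are [3, 1].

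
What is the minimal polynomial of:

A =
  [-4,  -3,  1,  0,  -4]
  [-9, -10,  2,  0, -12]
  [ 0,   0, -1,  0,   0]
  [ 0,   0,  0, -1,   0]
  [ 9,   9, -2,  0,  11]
x^3 + 3*x^2 + 3*x + 1

The characteristic polynomial is χ_A(x) = (x + 1)^5, so the eigenvalues are known. The minimal polynomial is
  m_A(x) = Π_λ (x − λ)^{k_λ}
where k_λ is the size of the *largest* Jordan block for λ (equivalently, the smallest k with (A − λI)^k v = 0 for every generalised eigenvector v of λ).

  λ = -1: largest Jordan block has size 3, contributing (x + 1)^3

So m_A(x) = (x + 1)^3 = x^3 + 3*x^2 + 3*x + 1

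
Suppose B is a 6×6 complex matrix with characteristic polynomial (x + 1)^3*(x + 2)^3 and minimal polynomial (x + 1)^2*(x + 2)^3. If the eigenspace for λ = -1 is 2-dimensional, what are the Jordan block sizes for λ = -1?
Block sizes for λ = -1: [2, 1]

Step 1 — from the characteristic polynomial, algebraic multiplicity of λ = -1 is 3. From dim ker(B − (-1)·I) = 2, there are exactly 2 Jordan blocks for λ = -1.
Step 2 — from the minimal polynomial, the factor (x + 1)^2 tells us the largest block for λ = -1 has size 2.
Step 3 — with total size 3, 2 blocks, and largest block 2, the block sizes (in nonincreasing order) are [2, 1].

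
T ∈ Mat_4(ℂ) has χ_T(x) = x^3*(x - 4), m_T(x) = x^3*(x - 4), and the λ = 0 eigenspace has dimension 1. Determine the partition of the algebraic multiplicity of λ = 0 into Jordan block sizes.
Block sizes for λ = 0: [3]

Step 1 — from the characteristic polynomial, algebraic multiplicity of λ = 0 is 3. From dim ker(T − (0)·I) = 1, there are exactly 1 Jordan blocks for λ = 0.
Step 2 — from the minimal polynomial, the factor (x − 0)^3 tells us the largest block for λ = 0 has size 3.
Step 3 — with total size 3, 1 blocks, and largest block 3, the block sizes (in nonincreasing order) are [3].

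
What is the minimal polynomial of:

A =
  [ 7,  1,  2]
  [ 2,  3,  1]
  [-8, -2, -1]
x^3 - 9*x^2 + 27*x - 27

The characteristic polynomial is χ_A(x) = (x - 3)^3, so the eigenvalues are known. The minimal polynomial is
  m_A(x) = Π_λ (x − λ)^{k_λ}
where k_λ is the size of the *largest* Jordan block for λ (equivalently, the smallest k with (A − λI)^k v = 0 for every generalised eigenvector v of λ).

  λ = 3: largest Jordan block has size 3, contributing (x − 3)^3

So m_A(x) = (x - 3)^3 = x^3 - 9*x^2 + 27*x - 27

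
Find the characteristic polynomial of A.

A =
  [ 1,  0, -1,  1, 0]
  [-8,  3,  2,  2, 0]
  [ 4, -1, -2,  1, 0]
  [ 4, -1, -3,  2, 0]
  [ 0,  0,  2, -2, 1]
x^5 - 5*x^4 + 10*x^3 - 10*x^2 + 5*x - 1

Expanding det(x·I − A) (e.g. by cofactor expansion or by noting that A is similar to its Jordan form J, which has the same characteristic polynomial as A) gives
  χ_A(x) = x^5 - 5*x^4 + 10*x^3 - 10*x^2 + 5*x - 1
which factors as (x - 1)^5. The eigenvalues (with algebraic multiplicities) are λ = 1 with multiplicity 5.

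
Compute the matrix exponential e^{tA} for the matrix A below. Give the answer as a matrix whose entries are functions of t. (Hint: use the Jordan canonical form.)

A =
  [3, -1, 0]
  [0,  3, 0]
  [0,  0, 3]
e^{tA} =
  [exp(3*t), -t*exp(3*t), 0]
  [0, exp(3*t), 0]
  [0, 0, exp(3*t)]

Strategy: write A = P · J · P⁻¹ where J is a Jordan canonical form, so e^{tA} = P · e^{tJ} · P⁻¹, and e^{tJ} can be computed block-by-block.

A has Jordan form
J =
  [3, 1, 0]
  [0, 3, 0]
  [0, 0, 3]
(up to reordering of blocks).

Per-block formulas:
  For a 2×2 Jordan block J_2(3): exp(t · J_2(3)) = e^(3t)·(I + t·N), where N is the 2×2 nilpotent shift.
  For a 1×1 block at λ = 3: exp(t · [3]) = [e^(3t)].

After assembling e^{tJ} and conjugating by P, we get:

e^{tA} =
  [exp(3*t), -t*exp(3*t), 0]
  [0, exp(3*t), 0]
  [0, 0, exp(3*t)]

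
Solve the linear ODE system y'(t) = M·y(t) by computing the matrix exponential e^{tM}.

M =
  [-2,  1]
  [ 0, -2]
e^{tM} =
  [exp(-2*t), t*exp(-2*t)]
  [0, exp(-2*t)]

Strategy: write M = P · J · P⁻¹ where J is a Jordan canonical form, so e^{tM} = P · e^{tJ} · P⁻¹, and e^{tJ} can be computed block-by-block.

M has Jordan form
J =
  [-2,  1]
  [ 0, -2]
(up to reordering of blocks).

Per-block formulas:
  For a 2×2 Jordan block J_2(-2): exp(t · J_2(-2)) = e^(-2t)·(I + t·N), where N is the 2×2 nilpotent shift.

After assembling e^{tJ} and conjugating by P, we get:

e^{tM} =
  [exp(-2*t), t*exp(-2*t)]
  [0, exp(-2*t)]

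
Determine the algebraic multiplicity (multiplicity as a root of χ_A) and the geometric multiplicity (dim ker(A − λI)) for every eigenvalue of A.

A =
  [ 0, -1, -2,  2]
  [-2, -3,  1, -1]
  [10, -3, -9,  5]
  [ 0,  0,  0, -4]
λ = -4: alg = 4, geom = 2

Step 1 — factor the characteristic polynomial to read off the algebraic multiplicities:
  χ_A(x) = (x + 4)^4

Step 2 — compute geometric multiplicities via the rank-nullity identity g(λ) = n − rank(A − λI):
  rank(A − (-4)·I) = 2, so dim ker(A − (-4)·I) = n − 2 = 2

Summary:
  λ = -4: algebraic multiplicity = 4, geometric multiplicity = 2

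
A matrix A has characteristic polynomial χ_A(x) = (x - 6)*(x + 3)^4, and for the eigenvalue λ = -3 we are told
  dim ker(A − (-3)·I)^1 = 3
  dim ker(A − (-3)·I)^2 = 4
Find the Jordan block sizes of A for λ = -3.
Block sizes for λ = -3: [2, 1, 1]

From the dimensions of kernels of powers, the number of Jordan blocks of size at least j is d_j − d_{j−1} where d_j = dim ker(N^j) (with d_0 = 0). Computing the differences gives [3, 1].
The number of blocks of size exactly k is (#blocks of size ≥ k) − (#blocks of size ≥ k + 1), so the partition is: 2 block(s) of size 1, 1 block(s) of size 2.
In nonincreasing order the block sizes are [2, 1, 1].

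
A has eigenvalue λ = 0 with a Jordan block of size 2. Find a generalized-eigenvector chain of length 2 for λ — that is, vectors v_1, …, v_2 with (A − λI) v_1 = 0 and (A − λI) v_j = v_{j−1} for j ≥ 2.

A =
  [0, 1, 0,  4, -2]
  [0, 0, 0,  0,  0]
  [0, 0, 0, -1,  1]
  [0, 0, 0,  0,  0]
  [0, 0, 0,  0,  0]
A Jordan chain for λ = 0 of length 2:
v_1 = (1, 0, 0, 0, 0)ᵀ
v_2 = (0, 1, 0, 0, 0)ᵀ

Let N = A − (0)·I. We want v_2 with N^2 v_2 = 0 but N^1 v_2 ≠ 0; then v_{j-1} := N · v_j for j = 2, …, 2.

Pick v_2 = (0, 1, 0, 0, 0)ᵀ.
Then v_1 = N · v_2 = (1, 0, 0, 0, 0)ᵀ.

Sanity check: (A − (0)·I) v_1 = (0, 0, 0, 0, 0)ᵀ = 0. ✓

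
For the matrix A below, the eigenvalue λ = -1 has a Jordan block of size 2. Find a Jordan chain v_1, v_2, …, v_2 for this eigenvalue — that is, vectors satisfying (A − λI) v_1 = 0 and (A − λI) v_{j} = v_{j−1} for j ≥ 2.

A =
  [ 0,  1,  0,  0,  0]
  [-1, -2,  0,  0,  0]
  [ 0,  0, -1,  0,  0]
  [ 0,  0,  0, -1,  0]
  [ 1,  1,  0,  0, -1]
A Jordan chain for λ = -1 of length 2:
v_1 = (1, -1, 0, 0, 1)ᵀ
v_2 = (1, 0, 0, 0, 0)ᵀ

Let N = A − (-1)·I. We want v_2 with N^2 v_2 = 0 but N^1 v_2 ≠ 0; then v_{j-1} := N · v_j for j = 2, …, 2.

Pick v_2 = (1, 0, 0, 0, 0)ᵀ.
Then v_1 = N · v_2 = (1, -1, 0, 0, 1)ᵀ.

Sanity check: (A − (-1)·I) v_1 = (0, 0, 0, 0, 0)ᵀ = 0. ✓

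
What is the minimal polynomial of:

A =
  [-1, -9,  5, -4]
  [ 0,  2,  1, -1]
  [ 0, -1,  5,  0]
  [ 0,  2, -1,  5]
x^4 - 11*x^3 + 36*x^2 - 16*x - 64

The characteristic polynomial is χ_A(x) = (x - 4)^3*(x + 1), so the eigenvalues are known. The minimal polynomial is
  m_A(x) = Π_λ (x − λ)^{k_λ}
where k_λ is the size of the *largest* Jordan block for λ (equivalently, the smallest k with (A − λI)^k v = 0 for every generalised eigenvector v of λ).

  λ = -1: largest Jordan block has size 1, contributing (x + 1)
  λ = 4: largest Jordan block has size 3, contributing (x − 4)^3

So m_A(x) = (x - 4)^3*(x + 1) = x^4 - 11*x^3 + 36*x^2 - 16*x - 64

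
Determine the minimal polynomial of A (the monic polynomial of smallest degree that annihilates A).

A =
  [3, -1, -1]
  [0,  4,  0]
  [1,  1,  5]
x^2 - 8*x + 16

The characteristic polynomial is χ_A(x) = (x - 4)^3, so the eigenvalues are known. The minimal polynomial is
  m_A(x) = Π_λ (x − λ)^{k_λ}
where k_λ is the size of the *largest* Jordan block for λ (equivalently, the smallest k with (A − λI)^k v = 0 for every generalised eigenvector v of λ).

  λ = 4: largest Jordan block has size 2, contributing (x − 4)^2

So m_A(x) = (x - 4)^2 = x^2 - 8*x + 16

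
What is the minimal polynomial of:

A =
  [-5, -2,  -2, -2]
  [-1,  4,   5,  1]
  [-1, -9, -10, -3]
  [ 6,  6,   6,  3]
x^3 + 5*x^2 + 7*x + 3

The characteristic polynomial is χ_A(x) = (x + 1)^2*(x + 3)^2, so the eigenvalues are known. The minimal polynomial is
  m_A(x) = Π_λ (x − λ)^{k_λ}
where k_λ is the size of the *largest* Jordan block for λ (equivalently, the smallest k with (A − λI)^k v = 0 for every generalised eigenvector v of λ).

  λ = -3: largest Jordan block has size 1, contributing (x + 3)
  λ = -1: largest Jordan block has size 2, contributing (x + 1)^2

So m_A(x) = (x + 1)^2*(x + 3) = x^3 + 5*x^2 + 7*x + 3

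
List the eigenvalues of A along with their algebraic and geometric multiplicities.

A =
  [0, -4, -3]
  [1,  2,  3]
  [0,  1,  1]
λ = 1: alg = 3, geom = 1

Step 1 — factor the characteristic polynomial to read off the algebraic multiplicities:
  χ_A(x) = (x - 1)^3

Step 2 — compute geometric multiplicities via the rank-nullity identity g(λ) = n − rank(A − λI):
  rank(A − (1)·I) = 2, so dim ker(A − (1)·I) = n − 2 = 1

Summary:
  λ = 1: algebraic multiplicity = 3, geometric multiplicity = 1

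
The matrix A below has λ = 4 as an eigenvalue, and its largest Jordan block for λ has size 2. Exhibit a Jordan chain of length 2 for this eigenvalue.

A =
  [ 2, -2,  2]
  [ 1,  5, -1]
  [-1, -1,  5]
A Jordan chain for λ = 4 of length 2:
v_1 = (-2, 1, -1)ᵀ
v_2 = (1, 0, 0)ᵀ

Let N = A − (4)·I. We want v_2 with N^2 v_2 = 0 but N^1 v_2 ≠ 0; then v_{j-1} := N · v_j for j = 2, …, 2.

Pick v_2 = (1, 0, 0)ᵀ.
Then v_1 = N · v_2 = (-2, 1, -1)ᵀ.

Sanity check: (A − (4)·I) v_1 = (0, 0, 0)ᵀ = 0. ✓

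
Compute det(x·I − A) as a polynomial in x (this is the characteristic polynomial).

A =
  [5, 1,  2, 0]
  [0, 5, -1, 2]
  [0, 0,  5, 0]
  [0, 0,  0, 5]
x^4 - 20*x^3 + 150*x^2 - 500*x + 625

Expanding det(x·I − A) (e.g. by cofactor expansion or by noting that A is similar to its Jordan form J, which has the same characteristic polynomial as A) gives
  χ_A(x) = x^4 - 20*x^3 + 150*x^2 - 500*x + 625
which factors as (x - 5)^4. The eigenvalues (with algebraic multiplicities) are λ = 5 with multiplicity 4.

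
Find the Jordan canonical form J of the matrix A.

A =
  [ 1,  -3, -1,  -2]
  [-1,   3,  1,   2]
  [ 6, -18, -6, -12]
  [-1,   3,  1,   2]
J_2(0) ⊕ J_1(0) ⊕ J_1(0)

The characteristic polynomial is
  det(x·I − A) = x^4

Eigenvalues and multiplicities (the geometric multiplicity of λ is n − rank(A − λI), which equals the number of Jordan blocks for λ):
  λ = 0: algebraic multiplicity = 4, geometric multiplicity = 3

Determining the block sizes for each eigenvalue:
  λ = 0: 3 blocks summing to 4 forces exactly one block of size 2 and the rest size 1 → block sizes [2, 1, 1]

Assembling the blocks gives a Jordan form
J =
  [0, 1, 0, 0]
  [0, 0, 0, 0]
  [0, 0, 0, 0]
  [0, 0, 0, 0]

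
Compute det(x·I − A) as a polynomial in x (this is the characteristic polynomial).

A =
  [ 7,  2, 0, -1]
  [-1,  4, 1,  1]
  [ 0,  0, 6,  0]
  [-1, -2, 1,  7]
x^4 - 24*x^3 + 216*x^2 - 864*x + 1296

Expanding det(x·I − A) (e.g. by cofactor expansion or by noting that A is similar to its Jordan form J, which has the same characteristic polynomial as A) gives
  χ_A(x) = x^4 - 24*x^3 + 216*x^2 - 864*x + 1296
which factors as (x - 6)^4. The eigenvalues (with algebraic multiplicities) are λ = 6 with multiplicity 4.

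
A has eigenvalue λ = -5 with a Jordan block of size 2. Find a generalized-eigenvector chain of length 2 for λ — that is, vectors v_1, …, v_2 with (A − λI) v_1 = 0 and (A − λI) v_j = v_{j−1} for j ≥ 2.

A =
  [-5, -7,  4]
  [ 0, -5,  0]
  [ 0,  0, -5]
A Jordan chain for λ = -5 of length 2:
v_1 = (-7, 0, 0)ᵀ
v_2 = (0, 1, 0)ᵀ

Let N = A − (-5)·I. We want v_2 with N^2 v_2 = 0 but N^1 v_2 ≠ 0; then v_{j-1} := N · v_j for j = 2, …, 2.

Pick v_2 = (0, 1, 0)ᵀ.
Then v_1 = N · v_2 = (-7, 0, 0)ᵀ.

Sanity check: (A − (-5)·I) v_1 = (0, 0, 0)ᵀ = 0. ✓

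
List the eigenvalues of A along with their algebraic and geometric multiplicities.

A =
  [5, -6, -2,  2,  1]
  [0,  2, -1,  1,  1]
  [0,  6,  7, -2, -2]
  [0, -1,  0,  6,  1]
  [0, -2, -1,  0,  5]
λ = 5: alg = 5, geom = 2

Step 1 — factor the characteristic polynomial to read off the algebraic multiplicities:
  χ_A(x) = (x - 5)^5

Step 2 — compute geometric multiplicities via the rank-nullity identity g(λ) = n − rank(A − λI):
  rank(A − (5)·I) = 3, so dim ker(A − (5)·I) = n − 3 = 2

Summary:
  λ = 5: algebraic multiplicity = 5, geometric multiplicity = 2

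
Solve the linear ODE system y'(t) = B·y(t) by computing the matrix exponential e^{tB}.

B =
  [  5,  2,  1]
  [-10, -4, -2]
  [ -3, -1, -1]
e^{tB} =
  [t^2 + 5*t + 1, t^2/2 + 2*t, t]
  [-2*t^2 - 10*t, -t^2 - 4*t + 1, -2*t]
  [-t^2 - 3*t, -t^2/2 - t, 1 - t]

Strategy: write B = P · J · P⁻¹ where J is a Jordan canonical form, so e^{tB} = P · e^{tJ} · P⁻¹, and e^{tJ} can be computed block-by-block.

B has Jordan form
J =
  [0, 1, 0]
  [0, 0, 1]
  [0, 0, 0]
(up to reordering of blocks).

Per-block formulas:
  For a 3×3 Jordan block J_3(0): exp(t · J_3(0)) = e^(0t)·(I + t·N + (t^2/2)·N^2), where N is the 3×3 nilpotent shift.

After assembling e^{tJ} and conjugating by P, we get:

e^{tB} =
  [t^2 + 5*t + 1, t^2/2 + 2*t, t]
  [-2*t^2 - 10*t, -t^2 - 4*t + 1, -2*t]
  [-t^2 - 3*t, -t^2/2 - t, 1 - t]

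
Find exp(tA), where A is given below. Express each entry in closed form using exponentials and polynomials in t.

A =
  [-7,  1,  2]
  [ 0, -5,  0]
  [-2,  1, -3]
e^{tA} =
  [-2*t*exp(-5*t) + exp(-5*t), t*exp(-5*t), 2*t*exp(-5*t)]
  [0, exp(-5*t), 0]
  [-2*t*exp(-5*t), t*exp(-5*t), 2*t*exp(-5*t) + exp(-5*t)]

Strategy: write A = P · J · P⁻¹ where J is a Jordan canonical form, so e^{tA} = P · e^{tJ} · P⁻¹, and e^{tJ} can be computed block-by-block.

A has Jordan form
J =
  [-5,  1,  0]
  [ 0, -5,  0]
  [ 0,  0, -5]
(up to reordering of blocks).

Per-block formulas:
  For a 2×2 Jordan block J_2(-5): exp(t · J_2(-5)) = e^(-5t)·(I + t·N), where N is the 2×2 nilpotent shift.
  For a 1×1 block at λ = -5: exp(t · [-5]) = [e^(-5t)].

After assembling e^{tJ} and conjugating by P, we get:

e^{tA} =
  [-2*t*exp(-5*t) + exp(-5*t), t*exp(-5*t), 2*t*exp(-5*t)]
  [0, exp(-5*t), 0]
  [-2*t*exp(-5*t), t*exp(-5*t), 2*t*exp(-5*t) + exp(-5*t)]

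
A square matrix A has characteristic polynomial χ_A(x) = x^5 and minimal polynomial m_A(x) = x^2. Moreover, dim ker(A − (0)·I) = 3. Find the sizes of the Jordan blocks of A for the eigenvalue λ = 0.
Block sizes for λ = 0: [2, 2, 1]

Step 1 — from the characteristic polynomial, algebraic multiplicity of λ = 0 is 5. From dim ker(A − (0)·I) = 3, there are exactly 3 Jordan blocks for λ = 0.
Step 2 — from the minimal polynomial, the factor (x − 0)^2 tells us the largest block for λ = 0 has size 2.
Step 3 — with total size 5, 3 blocks, and largest block 2, the block sizes (in nonincreasing order) are [2, 2, 1].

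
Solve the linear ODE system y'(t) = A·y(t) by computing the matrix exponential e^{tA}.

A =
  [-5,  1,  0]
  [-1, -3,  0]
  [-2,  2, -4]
e^{tA} =
  [-t*exp(-4*t) + exp(-4*t), t*exp(-4*t), 0]
  [-t*exp(-4*t), t*exp(-4*t) + exp(-4*t), 0]
  [-2*t*exp(-4*t), 2*t*exp(-4*t), exp(-4*t)]

Strategy: write A = P · J · P⁻¹ where J is a Jordan canonical form, so e^{tA} = P · e^{tJ} · P⁻¹, and e^{tJ} can be computed block-by-block.

A has Jordan form
J =
  [-4,  1,  0]
  [ 0, -4,  0]
  [ 0,  0, -4]
(up to reordering of blocks).

Per-block formulas:
  For a 1×1 block at λ = -4: exp(t · [-4]) = [e^(-4t)].
  For a 2×2 Jordan block J_2(-4): exp(t · J_2(-4)) = e^(-4t)·(I + t·N), where N is the 2×2 nilpotent shift.

After assembling e^{tJ} and conjugating by P, we get:

e^{tA} =
  [-t*exp(-4*t) + exp(-4*t), t*exp(-4*t), 0]
  [-t*exp(-4*t), t*exp(-4*t) + exp(-4*t), 0]
  [-2*t*exp(-4*t), 2*t*exp(-4*t), exp(-4*t)]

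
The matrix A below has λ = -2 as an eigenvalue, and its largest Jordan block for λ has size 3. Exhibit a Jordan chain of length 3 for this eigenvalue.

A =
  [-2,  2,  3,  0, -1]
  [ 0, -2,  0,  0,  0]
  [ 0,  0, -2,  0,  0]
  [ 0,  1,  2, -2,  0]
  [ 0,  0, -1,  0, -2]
A Jordan chain for λ = -2 of length 3:
v_1 = (1, 0, 0, 0, 0)ᵀ
v_2 = (3, 0, 0, 2, -1)ᵀ
v_3 = (0, 0, 1, 0, 0)ᵀ

Let N = A − (-2)·I. We want v_3 with N^3 v_3 = 0 but N^2 v_3 ≠ 0; then v_{j-1} := N · v_j for j = 3, …, 2.

Pick v_3 = (0, 0, 1, 0, 0)ᵀ.
Then v_2 = N · v_3 = (3, 0, 0, 2, -1)ᵀ.
Then v_1 = N · v_2 = (1, 0, 0, 0, 0)ᵀ.

Sanity check: (A − (-2)·I) v_1 = (0, 0, 0, 0, 0)ᵀ = 0. ✓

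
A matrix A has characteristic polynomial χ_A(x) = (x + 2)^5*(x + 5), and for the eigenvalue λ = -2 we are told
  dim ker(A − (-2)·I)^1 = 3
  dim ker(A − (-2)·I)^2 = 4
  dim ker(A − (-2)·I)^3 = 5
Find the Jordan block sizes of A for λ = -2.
Block sizes for λ = -2: [3, 1, 1]

From the dimensions of kernels of powers, the number of Jordan blocks of size at least j is d_j − d_{j−1} where d_j = dim ker(N^j) (with d_0 = 0). Computing the differences gives [3, 1, 1].
The number of blocks of size exactly k is (#blocks of size ≥ k) − (#blocks of size ≥ k + 1), so the partition is: 2 block(s) of size 1, 1 block(s) of size 3.
In nonincreasing order the block sizes are [3, 1, 1].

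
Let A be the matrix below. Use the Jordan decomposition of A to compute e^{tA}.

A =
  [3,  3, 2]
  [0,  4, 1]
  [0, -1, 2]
e^{tA} =
  [exp(3*t), t^2*exp(3*t)/2 + 3*t*exp(3*t), t^2*exp(3*t)/2 + 2*t*exp(3*t)]
  [0, t*exp(3*t) + exp(3*t), t*exp(3*t)]
  [0, -t*exp(3*t), -t*exp(3*t) + exp(3*t)]

Strategy: write A = P · J · P⁻¹ where J is a Jordan canonical form, so e^{tA} = P · e^{tJ} · P⁻¹, and e^{tJ} can be computed block-by-block.

A has Jordan form
J =
  [3, 1, 0]
  [0, 3, 1]
  [0, 0, 3]
(up to reordering of blocks).

Per-block formulas:
  For a 3×3 Jordan block J_3(3): exp(t · J_3(3)) = e^(3t)·(I + t·N + (t^2/2)·N^2), where N is the 3×3 nilpotent shift.

After assembling e^{tJ} and conjugating by P, we get:

e^{tA} =
  [exp(3*t), t^2*exp(3*t)/2 + 3*t*exp(3*t), t^2*exp(3*t)/2 + 2*t*exp(3*t)]
  [0, t*exp(3*t) + exp(3*t), t*exp(3*t)]
  [0, -t*exp(3*t), -t*exp(3*t) + exp(3*t)]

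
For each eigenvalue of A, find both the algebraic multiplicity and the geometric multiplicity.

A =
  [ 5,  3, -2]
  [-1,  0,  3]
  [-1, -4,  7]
λ = 4: alg = 3, geom = 1

Step 1 — factor the characteristic polynomial to read off the algebraic multiplicities:
  χ_A(x) = (x - 4)^3

Step 2 — compute geometric multiplicities via the rank-nullity identity g(λ) = n − rank(A − λI):
  rank(A − (4)·I) = 2, so dim ker(A − (4)·I) = n − 2 = 1

Summary:
  λ = 4: algebraic multiplicity = 3, geometric multiplicity = 1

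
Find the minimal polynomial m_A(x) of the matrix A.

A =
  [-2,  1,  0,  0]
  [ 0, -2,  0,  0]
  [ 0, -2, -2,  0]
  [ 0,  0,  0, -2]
x^2 + 4*x + 4

The characteristic polynomial is χ_A(x) = (x + 2)^4, so the eigenvalues are known. The minimal polynomial is
  m_A(x) = Π_λ (x − λ)^{k_λ}
where k_λ is the size of the *largest* Jordan block for λ (equivalently, the smallest k with (A − λI)^k v = 0 for every generalised eigenvector v of λ).

  λ = -2: largest Jordan block has size 2, contributing (x + 2)^2

So m_A(x) = (x + 2)^2 = x^2 + 4*x + 4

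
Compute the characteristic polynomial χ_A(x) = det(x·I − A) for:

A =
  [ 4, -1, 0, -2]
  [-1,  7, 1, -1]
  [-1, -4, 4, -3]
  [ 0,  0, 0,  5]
x^4 - 20*x^3 + 150*x^2 - 500*x + 625

Expanding det(x·I − A) (e.g. by cofactor expansion or by noting that A is similar to its Jordan form J, which has the same characteristic polynomial as A) gives
  χ_A(x) = x^4 - 20*x^3 + 150*x^2 - 500*x + 625
which factors as (x - 5)^4. The eigenvalues (with algebraic multiplicities) are λ = 5 with multiplicity 4.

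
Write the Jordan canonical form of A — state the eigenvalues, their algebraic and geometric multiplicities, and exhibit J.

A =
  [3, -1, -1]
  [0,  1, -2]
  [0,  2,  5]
J_2(3) ⊕ J_1(3)

The characteristic polynomial is
  det(x·I − A) = x^3 - 9*x^2 + 27*x - 27 = (x - 3)^3

Eigenvalues and multiplicities (the geometric multiplicity of λ is n − rank(A − λI), which equals the number of Jordan blocks for λ):
  λ = 3: algebraic multiplicity = 3, geometric multiplicity = 2

Determining the block sizes for each eigenvalue:
  λ = 3: 2 blocks summing to 3 forces exactly one block of size 2 and the rest size 1 → block sizes [2, 1]

Assembling the blocks gives a Jordan form
J =
  [3, 1, 0]
  [0, 3, 0]
  [0, 0, 3]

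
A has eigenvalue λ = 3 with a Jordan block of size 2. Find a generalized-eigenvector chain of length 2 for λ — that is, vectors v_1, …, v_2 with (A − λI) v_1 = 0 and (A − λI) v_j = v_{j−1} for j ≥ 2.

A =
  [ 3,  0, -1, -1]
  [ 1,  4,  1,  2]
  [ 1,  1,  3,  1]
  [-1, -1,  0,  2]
A Jordan chain for λ = 3 of length 2:
v_1 = (0, 1, 1, -1)ᵀ
v_2 = (1, 0, 0, 0)ᵀ

Let N = A − (3)·I. We want v_2 with N^2 v_2 = 0 but N^1 v_2 ≠ 0; then v_{j-1} := N · v_j for j = 2, …, 2.

Pick v_2 = (1, 0, 0, 0)ᵀ.
Then v_1 = N · v_2 = (0, 1, 1, -1)ᵀ.

Sanity check: (A − (3)·I) v_1 = (0, 0, 0, 0)ᵀ = 0. ✓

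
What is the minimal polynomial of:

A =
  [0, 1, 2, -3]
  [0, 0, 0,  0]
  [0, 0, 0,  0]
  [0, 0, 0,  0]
x^2

The characteristic polynomial is χ_A(x) = x^4, so the eigenvalues are known. The minimal polynomial is
  m_A(x) = Π_λ (x − λ)^{k_λ}
where k_λ is the size of the *largest* Jordan block for λ (equivalently, the smallest k with (A − λI)^k v = 0 for every generalised eigenvector v of λ).

  λ = 0: largest Jordan block has size 2, contributing (x − 0)^2

So m_A(x) = x^2 = x^2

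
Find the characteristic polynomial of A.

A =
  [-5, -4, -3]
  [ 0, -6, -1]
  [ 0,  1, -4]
x^3 + 15*x^2 + 75*x + 125

Expanding det(x·I − A) (e.g. by cofactor expansion or by noting that A is similar to its Jordan form J, which has the same characteristic polynomial as A) gives
  χ_A(x) = x^3 + 15*x^2 + 75*x + 125
which factors as (x + 5)^3. The eigenvalues (with algebraic multiplicities) are λ = -5 with multiplicity 3.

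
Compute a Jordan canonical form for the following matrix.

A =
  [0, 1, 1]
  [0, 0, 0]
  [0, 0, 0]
J_2(0) ⊕ J_1(0)

The characteristic polynomial is
  det(x·I − A) = x^3

Eigenvalues and multiplicities (the geometric multiplicity of λ is n − rank(A − λI), which equals the number of Jordan blocks for λ):
  λ = 0: algebraic multiplicity = 3, geometric multiplicity = 2

Determining the block sizes for each eigenvalue:
  λ = 0: 2 blocks summing to 3 forces exactly one block of size 2 and the rest size 1 → block sizes [2, 1]

Assembling the blocks gives a Jordan form
J =
  [0, 1, 0]
  [0, 0, 0]
  [0, 0, 0]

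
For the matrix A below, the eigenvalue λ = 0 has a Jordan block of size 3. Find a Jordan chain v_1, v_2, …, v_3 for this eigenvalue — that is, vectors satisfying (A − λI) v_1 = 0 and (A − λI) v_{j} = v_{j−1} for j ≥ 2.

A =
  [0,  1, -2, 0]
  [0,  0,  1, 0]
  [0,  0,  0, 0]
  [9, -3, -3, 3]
A Jordan chain for λ = 0 of length 3:
v_1 = (1, 0, 0, -3)ᵀ
v_2 = (-2, 1, 0, 6)ᵀ
v_3 = (1, 0, 1, 0)ᵀ

Let N = A − (0)·I. We want v_3 with N^3 v_3 = 0 but N^2 v_3 ≠ 0; then v_{j-1} := N · v_j for j = 3, …, 2.

Pick v_3 = (1, 0, 1, 0)ᵀ.
Then v_2 = N · v_3 = (-2, 1, 0, 6)ᵀ.
Then v_1 = N · v_2 = (1, 0, 0, -3)ᵀ.

Sanity check: (A − (0)·I) v_1 = (0, 0, 0, 0)ᵀ = 0. ✓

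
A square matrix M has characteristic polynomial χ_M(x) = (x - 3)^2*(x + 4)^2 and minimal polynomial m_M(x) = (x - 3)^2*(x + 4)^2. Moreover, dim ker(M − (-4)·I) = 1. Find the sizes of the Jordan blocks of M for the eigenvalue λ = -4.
Block sizes for λ = -4: [2]

Step 1 — from the characteristic polynomial, algebraic multiplicity of λ = -4 is 2. From dim ker(M − (-4)·I) = 1, there are exactly 1 Jordan blocks for λ = -4.
Step 2 — from the minimal polynomial, the factor (x + 4)^2 tells us the largest block for λ = -4 has size 2.
Step 3 — with total size 2, 1 blocks, and largest block 2, the block sizes (in nonincreasing order) are [2].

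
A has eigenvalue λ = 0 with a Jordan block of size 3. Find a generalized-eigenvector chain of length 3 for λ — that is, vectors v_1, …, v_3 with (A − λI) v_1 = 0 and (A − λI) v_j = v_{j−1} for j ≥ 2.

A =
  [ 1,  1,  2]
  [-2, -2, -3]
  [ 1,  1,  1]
A Jordan chain for λ = 0 of length 3:
v_1 = (1, -1, 0)ᵀ
v_2 = (1, -2, 1)ᵀ
v_3 = (1, 0, 0)ᵀ

Let N = A − (0)·I. We want v_3 with N^3 v_3 = 0 but N^2 v_3 ≠ 0; then v_{j-1} := N · v_j for j = 3, …, 2.

Pick v_3 = (1, 0, 0)ᵀ.
Then v_2 = N · v_3 = (1, -2, 1)ᵀ.
Then v_1 = N · v_2 = (1, -1, 0)ᵀ.

Sanity check: (A − (0)·I) v_1 = (0, 0, 0)ᵀ = 0. ✓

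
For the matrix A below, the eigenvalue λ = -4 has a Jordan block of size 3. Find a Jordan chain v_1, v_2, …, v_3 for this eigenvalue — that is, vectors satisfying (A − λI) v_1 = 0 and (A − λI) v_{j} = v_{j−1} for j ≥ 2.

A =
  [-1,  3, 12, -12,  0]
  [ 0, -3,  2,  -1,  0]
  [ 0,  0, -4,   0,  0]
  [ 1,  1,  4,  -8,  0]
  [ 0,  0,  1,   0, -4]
A Jordan chain for λ = -4 of length 3:
v_1 = (-3, -1, 0, -1, 0)ᵀ
v_2 = (3, 0, 0, 1, 0)ᵀ
v_3 = (1, 0, 0, 0, 0)ᵀ

Let N = A − (-4)·I. We want v_3 with N^3 v_3 = 0 but N^2 v_3 ≠ 0; then v_{j-1} := N · v_j for j = 3, …, 2.

Pick v_3 = (1, 0, 0, 0, 0)ᵀ.
Then v_2 = N · v_3 = (3, 0, 0, 1, 0)ᵀ.
Then v_1 = N · v_2 = (-3, -1, 0, -1, 0)ᵀ.

Sanity check: (A − (-4)·I) v_1 = (0, 0, 0, 0, 0)ᵀ = 0. ✓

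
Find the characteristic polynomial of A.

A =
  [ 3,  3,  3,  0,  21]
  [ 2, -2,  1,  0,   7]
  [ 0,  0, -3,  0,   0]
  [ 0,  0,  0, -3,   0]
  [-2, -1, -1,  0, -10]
x^5 + 15*x^4 + 90*x^3 + 270*x^2 + 405*x + 243

Expanding det(x·I − A) (e.g. by cofactor expansion or by noting that A is similar to its Jordan form J, which has the same characteristic polynomial as A) gives
  χ_A(x) = x^5 + 15*x^4 + 90*x^3 + 270*x^2 + 405*x + 243
which factors as (x + 3)^5. The eigenvalues (with algebraic multiplicities) are λ = -3 with multiplicity 5.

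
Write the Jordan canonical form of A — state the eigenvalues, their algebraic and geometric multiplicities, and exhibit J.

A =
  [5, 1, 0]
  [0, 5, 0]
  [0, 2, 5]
J_2(5) ⊕ J_1(5)

The characteristic polynomial is
  det(x·I − A) = x^3 - 15*x^2 + 75*x - 125 = (x - 5)^3

Eigenvalues and multiplicities (the geometric multiplicity of λ is n − rank(A − λI), which equals the number of Jordan blocks for λ):
  λ = 5: algebraic multiplicity = 3, geometric multiplicity = 2

Determining the block sizes for each eigenvalue:
  λ = 5: 2 blocks summing to 3 forces exactly one block of size 2 and the rest size 1 → block sizes [2, 1]

Assembling the blocks gives a Jordan form
J =
  [5, 1, 0]
  [0, 5, 0]
  [0, 0, 5]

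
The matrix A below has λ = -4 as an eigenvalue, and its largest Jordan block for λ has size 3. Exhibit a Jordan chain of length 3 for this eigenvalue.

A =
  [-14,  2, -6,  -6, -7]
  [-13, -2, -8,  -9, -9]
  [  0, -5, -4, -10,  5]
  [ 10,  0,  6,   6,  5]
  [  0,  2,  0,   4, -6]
A Jordan chain for λ = -4 of length 3:
v_1 = (14, 14, -35, 0, 14)ᵀ
v_2 = (-10, -13, 0, 10, 0)ᵀ
v_3 = (1, 0, 0, 0, 0)ᵀ

Let N = A − (-4)·I. We want v_3 with N^3 v_3 = 0 but N^2 v_3 ≠ 0; then v_{j-1} := N · v_j for j = 3, …, 2.

Pick v_3 = (1, 0, 0, 0, 0)ᵀ.
Then v_2 = N · v_3 = (-10, -13, 0, 10, 0)ᵀ.
Then v_1 = N · v_2 = (14, 14, -35, 0, 14)ᵀ.

Sanity check: (A − (-4)·I) v_1 = (0, 0, 0, 0, 0)ᵀ = 0. ✓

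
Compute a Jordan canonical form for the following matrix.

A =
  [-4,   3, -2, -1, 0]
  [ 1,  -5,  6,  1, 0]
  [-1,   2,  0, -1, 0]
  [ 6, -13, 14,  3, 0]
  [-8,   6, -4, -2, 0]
J_2(-3) ⊕ J_2(0) ⊕ J_1(0)

The characteristic polynomial is
  det(x·I − A) = x^5 + 6*x^4 + 9*x^3 = x^3*(x + 3)^2

Eigenvalues and multiplicities (the geometric multiplicity of λ is n − rank(A − λI), which equals the number of Jordan blocks for λ):
  λ = -3: algebraic multiplicity = 2, geometric multiplicity = 1
  λ = 0: algebraic multiplicity = 3, geometric multiplicity = 2

Determining the block sizes for each eigenvalue:
  λ = -3: one block (gm = 1), so the single block has size am = 2 → block sizes [2]
  λ = 0: 2 blocks summing to 3 forces exactly one block of size 2 and the rest size 1 → block sizes [2, 1]

Assembling the blocks gives a Jordan form
J =
  [-3,  1, 0, 0, 0]
  [ 0, -3, 0, 0, 0]
  [ 0,  0, 0, 1, 0]
  [ 0,  0, 0, 0, 0]
  [ 0,  0, 0, 0, 0]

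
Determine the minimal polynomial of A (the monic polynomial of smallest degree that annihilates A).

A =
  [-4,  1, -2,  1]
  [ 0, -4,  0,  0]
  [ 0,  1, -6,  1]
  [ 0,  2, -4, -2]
x^2 + 8*x + 16

The characteristic polynomial is χ_A(x) = (x + 4)^4, so the eigenvalues are known. The minimal polynomial is
  m_A(x) = Π_λ (x − λ)^{k_λ}
where k_λ is the size of the *largest* Jordan block for λ (equivalently, the smallest k with (A − λI)^k v = 0 for every generalised eigenvector v of λ).

  λ = -4: largest Jordan block has size 2, contributing (x + 4)^2

So m_A(x) = (x + 4)^2 = x^2 + 8*x + 16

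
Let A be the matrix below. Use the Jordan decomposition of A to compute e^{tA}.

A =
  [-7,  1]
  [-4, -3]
e^{tA} =
  [-2*t*exp(-5*t) + exp(-5*t), t*exp(-5*t)]
  [-4*t*exp(-5*t), 2*t*exp(-5*t) + exp(-5*t)]

Strategy: write A = P · J · P⁻¹ where J is a Jordan canonical form, so e^{tA} = P · e^{tJ} · P⁻¹, and e^{tJ} can be computed block-by-block.

A has Jordan form
J =
  [-5,  1]
  [ 0, -5]
(up to reordering of blocks).

Per-block formulas:
  For a 2×2 Jordan block J_2(-5): exp(t · J_2(-5)) = e^(-5t)·(I + t·N), where N is the 2×2 nilpotent shift.

After assembling e^{tJ} and conjugating by P, we get:

e^{tA} =
  [-2*t*exp(-5*t) + exp(-5*t), t*exp(-5*t)]
  [-4*t*exp(-5*t), 2*t*exp(-5*t) + exp(-5*t)]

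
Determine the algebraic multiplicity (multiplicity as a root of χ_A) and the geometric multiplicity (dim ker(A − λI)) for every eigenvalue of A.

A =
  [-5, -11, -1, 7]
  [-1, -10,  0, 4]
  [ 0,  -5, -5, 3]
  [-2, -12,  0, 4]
λ = -4: alg = 4, geom = 2

Step 1 — factor the characteristic polynomial to read off the algebraic multiplicities:
  χ_A(x) = (x + 4)^4

Step 2 — compute geometric multiplicities via the rank-nullity identity g(λ) = n − rank(A − λI):
  rank(A − (-4)·I) = 2, so dim ker(A − (-4)·I) = n − 2 = 2

Summary:
  λ = -4: algebraic multiplicity = 4, geometric multiplicity = 2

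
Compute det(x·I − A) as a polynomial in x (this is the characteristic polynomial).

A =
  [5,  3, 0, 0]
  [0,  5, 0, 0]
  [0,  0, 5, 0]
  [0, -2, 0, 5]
x^4 - 20*x^3 + 150*x^2 - 500*x + 625

Expanding det(x·I − A) (e.g. by cofactor expansion or by noting that A is similar to its Jordan form J, which has the same characteristic polynomial as A) gives
  χ_A(x) = x^4 - 20*x^3 + 150*x^2 - 500*x + 625
which factors as (x - 5)^4. The eigenvalues (with algebraic multiplicities) are λ = 5 with multiplicity 4.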